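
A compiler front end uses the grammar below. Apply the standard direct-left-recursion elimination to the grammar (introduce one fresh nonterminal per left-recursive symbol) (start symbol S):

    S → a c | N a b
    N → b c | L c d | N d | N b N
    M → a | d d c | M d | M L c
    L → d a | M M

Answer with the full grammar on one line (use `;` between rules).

S → a c | N a b; N → b c N' | L c d N'; M → a M' | d d c M'; L → d a | M M; N' → d N' | b N N' | eps; M' → d M' | L c M' | eps

Directly left-recursive nonterminals: N, M.
For N: α = {d, b N}, β = {b c, L c d}. Rewrite as N → β N' and N' → α N' | ε.
For M: α = {d, L c}, β = {a, d d c}. Rewrite as M → β M' and M' → α M' | ε.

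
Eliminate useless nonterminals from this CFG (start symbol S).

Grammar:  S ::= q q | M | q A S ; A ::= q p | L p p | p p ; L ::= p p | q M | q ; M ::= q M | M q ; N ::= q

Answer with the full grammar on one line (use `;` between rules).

S ::= q q | q A S; A ::= q p | L p p | p p; L ::= p p | q

Generating nonterminals: {A, L, N, S}.
Reachable from S after that: {A, L, S}.
Removed useless symbols: {M, N} and every production mentioning them.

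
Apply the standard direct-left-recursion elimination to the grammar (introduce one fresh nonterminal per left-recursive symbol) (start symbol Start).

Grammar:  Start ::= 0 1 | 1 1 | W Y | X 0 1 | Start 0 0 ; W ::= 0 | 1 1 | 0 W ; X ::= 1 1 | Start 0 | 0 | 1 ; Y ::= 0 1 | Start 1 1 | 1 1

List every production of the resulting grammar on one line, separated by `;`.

Start ::= 0 1 Start1 | 1 1 Start1 | W Y Start1 | X 0 1 Start1; W ::= 0 | 1 1 | 0 W; X ::= 1 1 | Start 0 | 0 | 1; Y ::= 0 1 | Start 1 1 | 1 1; Start1 ::= 0 0 Start1 | ε

Start is directly left-recursive.
For Start: α = {0 0}, β = {0 1, 1 1, W Y, X 0 1}. Rewrite as Start → β Start1 and Start1 → α Start1 | ε.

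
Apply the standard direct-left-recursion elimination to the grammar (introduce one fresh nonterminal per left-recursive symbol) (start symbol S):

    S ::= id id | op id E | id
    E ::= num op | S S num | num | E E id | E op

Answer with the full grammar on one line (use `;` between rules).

S ::= id id | op id E | id; E ::= num op E' | S S num E' | num E'; E' ::= E id E' | op E' | epsilon

Left recursion appears on E.
For E: α = {E id, op}, β = {num op, S S num, num}. Rewrite as E → β E' and E' → α E' | ε.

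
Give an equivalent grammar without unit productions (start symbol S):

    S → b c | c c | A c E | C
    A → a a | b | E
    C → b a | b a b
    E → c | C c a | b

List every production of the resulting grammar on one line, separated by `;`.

Unit pairs: A ⇒* {E}; S ⇒* {C}.
For every A with A ⇒* B via unit rules, add B's non-unit alternatives to A; then delete every rule of the form X → Y.

S → b a | b a b | b c | c c | A c E; A → c | C c a | b | a a; C → b a | b a b; E → c | C c a | b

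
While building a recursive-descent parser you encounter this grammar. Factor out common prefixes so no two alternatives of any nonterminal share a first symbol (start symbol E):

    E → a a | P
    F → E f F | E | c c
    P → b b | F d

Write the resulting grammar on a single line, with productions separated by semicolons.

F has alternatives sharing prefix 'E': factor to F → E F' with F' → f F | ε.

E → a a | P; F → c c | E F'; P → b b | F d; F' → f F | ε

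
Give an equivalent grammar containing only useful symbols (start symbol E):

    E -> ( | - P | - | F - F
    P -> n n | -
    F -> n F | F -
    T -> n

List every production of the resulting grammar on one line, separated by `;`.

Generating nonterminals: {E, P, T}.
Reachable from E after that: {E, P}.
Removed useless symbols: {F, T} and every production mentioning them.

E -> ( | - P | -; P -> n n | -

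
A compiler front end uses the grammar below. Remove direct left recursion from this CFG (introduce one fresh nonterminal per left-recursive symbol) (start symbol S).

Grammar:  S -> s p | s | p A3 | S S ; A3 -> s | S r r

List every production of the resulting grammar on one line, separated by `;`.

Left recursion appears on S.
For S: α = {S}, β = {s p, s, p A3}. Rewrite as S → β S' and S' → α S' | ε.

S -> s p S' | s S' | p A3 S'; A3 -> s | S r r; S' -> S S' | ε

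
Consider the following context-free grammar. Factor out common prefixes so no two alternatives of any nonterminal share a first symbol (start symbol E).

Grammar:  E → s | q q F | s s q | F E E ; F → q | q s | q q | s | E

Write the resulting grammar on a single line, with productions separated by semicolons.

E → q q F | F E E | s E'; F → s | E | q F'; E' → ε | s q; F' → ε | s | q

E has alternatives sharing prefix 's': factor to E → s E' with E' → ε | s q.
F has alternatives sharing prefix 'q': factor to F → q F' with F' → ε | s | q.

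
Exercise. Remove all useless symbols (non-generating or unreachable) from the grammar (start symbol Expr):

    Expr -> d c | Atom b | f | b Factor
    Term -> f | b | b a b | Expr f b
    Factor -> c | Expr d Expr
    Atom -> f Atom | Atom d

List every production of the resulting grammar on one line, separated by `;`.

Generating nonterminals: {Expr, Factor, Term}.
Reachable from Expr after that: {Expr, Factor}.
Removed useless symbols: {Atom, Term} and every production mentioning them.

Expr -> d c | f | b Factor; Factor -> c | Expr d Expr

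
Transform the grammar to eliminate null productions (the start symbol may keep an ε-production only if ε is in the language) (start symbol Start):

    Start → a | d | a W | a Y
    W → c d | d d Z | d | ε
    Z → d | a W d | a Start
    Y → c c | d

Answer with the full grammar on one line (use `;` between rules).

The nullable symbols are {W}.
ε ∉ L(G), so no ε-production is kept.
Expand every rule over subsets of its nullable positions: Z → a W d gives a W d | a d.

Start → a | d | a W | a Y; W → c d | d d Z | d; Z → d | a W d | a d | a Start; Y → c c | d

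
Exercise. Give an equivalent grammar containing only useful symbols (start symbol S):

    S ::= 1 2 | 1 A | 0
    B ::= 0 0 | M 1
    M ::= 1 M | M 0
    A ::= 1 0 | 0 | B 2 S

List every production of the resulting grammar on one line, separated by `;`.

Generating nonterminals: {A, B, S}.
Reachable from S after that: {A, B, S}.
Removed useless symbols: {M} and every production mentioning them.

S ::= 1 2 | 1 A | 0; B ::= 0 0; A ::= 1 0 | 0 | B 2 S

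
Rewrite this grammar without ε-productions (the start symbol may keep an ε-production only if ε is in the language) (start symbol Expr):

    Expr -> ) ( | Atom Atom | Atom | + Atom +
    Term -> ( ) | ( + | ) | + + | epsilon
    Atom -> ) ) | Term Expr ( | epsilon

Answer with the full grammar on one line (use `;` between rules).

The nullable symbols are {Atom, Expr, Term}.
ε ∈ L(G) since Expr is nullable, so keep Expr → ε.
Add the nullable-subset variants: Expr → Atom Atom gives Atom Atom | Atom. Expr → + Atom + gives + Atom + | + +. Atom → Term Expr ( gives Term Expr ( | Term ( | Expr ( | (.

Expr -> ) ( | Atom Atom | Atom | + Atom + | + + | ε; Term -> ( ) | ( + | ) | + +; Atom -> ) ) | Term Expr ( | Term ( | Expr ( | (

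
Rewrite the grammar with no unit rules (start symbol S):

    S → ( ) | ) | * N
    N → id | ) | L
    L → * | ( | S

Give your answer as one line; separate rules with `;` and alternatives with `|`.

S → ( ) | ) | * N; N → * | ( | ( ) | ) | * N | id; L → * | ( | ( ) | ) | * N

Unit pairs: L ⇒* {S}; N ⇒* {L, S}.
For every A with A ⇒* B via unit rules, add B's non-unit alternatives to A; then delete every rule of the form X → Y.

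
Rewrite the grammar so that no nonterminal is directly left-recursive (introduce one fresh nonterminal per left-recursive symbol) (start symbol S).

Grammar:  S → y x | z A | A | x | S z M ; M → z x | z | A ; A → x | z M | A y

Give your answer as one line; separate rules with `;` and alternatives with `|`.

S → y x S' | z A S' | A S' | x S'; M → z x | z | A; A → x A' | z M A'; S' → z M S' | ε; A' → y A' | ε

Directly left-recursive nonterminals: S, A.
For S: α = {z M}, β = {y x, z A, A, x}. Rewrite as S → β S' and S' → α S' | ε.
For A: α = {y}, β = {x, z M}. Rewrite as A → β A' and A' → α A' | ε.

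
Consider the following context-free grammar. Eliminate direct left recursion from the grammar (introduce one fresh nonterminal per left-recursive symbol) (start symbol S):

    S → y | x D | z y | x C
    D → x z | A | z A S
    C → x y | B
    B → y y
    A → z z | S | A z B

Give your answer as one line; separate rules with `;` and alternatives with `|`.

S → y | x D | z y | x C; D → x z | A | z A S; C → x y | B; B → y y; A → z z A' | S A'; A' → z B A' | ε

Left recursion appears on A.
For A: α = {z B}, β = {z z, S}. Rewrite as A → β A' and A' → α A' | ε.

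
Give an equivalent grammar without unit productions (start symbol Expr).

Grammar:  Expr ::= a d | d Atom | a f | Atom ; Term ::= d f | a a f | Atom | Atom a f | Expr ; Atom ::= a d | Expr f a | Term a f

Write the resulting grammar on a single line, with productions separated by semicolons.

Expr ::= a d | Expr f a | Term a f | d Atom | a f; Term ::= d f | a a f | Atom a f | a d | Expr f a | Term a f | d Atom | a f; Atom ::= a d | Expr f a | Term a f

Unit pairs: Expr ⇒* {Atom}; Term ⇒* {Atom, Expr}.
For every A with A ⇒* B via unit rules, add B's non-unit alternatives to A; then delete every rule of the form X → Y.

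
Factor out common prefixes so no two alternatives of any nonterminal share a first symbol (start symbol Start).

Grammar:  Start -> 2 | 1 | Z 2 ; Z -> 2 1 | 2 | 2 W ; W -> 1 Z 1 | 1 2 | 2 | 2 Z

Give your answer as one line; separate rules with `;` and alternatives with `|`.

Z has alternatives sharing prefix '2': factor to Z → 2 Z1 with Z1 → 1 | ε | W.
W has alternatives sharing prefix '1': factor to W → 1 W1 with W1 → Z 1 | 2.
W has alternatives sharing prefix '2': factor to W → 2 W2 with W2 → ε | Z.

Start -> 2 | 1 | Z 2; Z -> 2 Z1; W -> 1 W1 | 2 W2; Z1 -> 1 | ε | W; W1 -> Z 1 | 2; W2 -> ε | Z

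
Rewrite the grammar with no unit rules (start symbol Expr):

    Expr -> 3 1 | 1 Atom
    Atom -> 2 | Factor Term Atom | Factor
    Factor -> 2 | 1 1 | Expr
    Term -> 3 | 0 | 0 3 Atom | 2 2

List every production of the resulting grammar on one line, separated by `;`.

Expr -> 3 1 | 1 Atom; Atom -> 2 | Factor Term Atom | 1 1 | 3 1 | 1 Atom; Factor -> 2 | 1 1 | 3 1 | 1 Atom; Term -> 3 | 0 | 0 3 Atom | 2 2

Unit pairs: Atom ⇒* {Expr, Factor}; Factor ⇒* {Expr}.
For each unit pair (A, B), copy every non-unit production of B to A, then drop all unit productions.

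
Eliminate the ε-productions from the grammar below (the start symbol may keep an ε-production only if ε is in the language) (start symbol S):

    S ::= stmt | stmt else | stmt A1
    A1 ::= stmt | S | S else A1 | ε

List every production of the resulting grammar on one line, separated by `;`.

S ::= stmt | stmt else | stmt A1; A1 ::= stmt | S | S else A1 | S else

Nullable set = {A1}.
ε ∉ L(G), so no ε-production is kept.
For each production, add variants omitting each subset of nullable occurrences: A1 → S else A1 gives S else A1 | S else.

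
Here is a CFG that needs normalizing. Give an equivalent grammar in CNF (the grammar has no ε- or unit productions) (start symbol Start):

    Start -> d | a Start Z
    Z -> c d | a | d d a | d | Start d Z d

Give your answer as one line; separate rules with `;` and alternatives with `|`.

Introduce a nonterminal for each terminal appearing in a rule of length ≥ 2: X1 → a, X2 → c, X3 → d.
Binarize each right-hand side of length ≥ 3 by chaining fresh nonterminals (Y1, Y2, …): affected rules were Start → X1 Start Z; Z → X3 X3 X1; Z → Start X3 Z X3.

Start -> d | X1 Y1; Z -> X2 X3 | a | X3 Y2 | d | Start Y3; X1 -> a; X2 -> c; X3 -> d; Y1 -> Start Z; Y2 -> X3 X1; Y3 -> X3 Y4; Y4 -> Z X3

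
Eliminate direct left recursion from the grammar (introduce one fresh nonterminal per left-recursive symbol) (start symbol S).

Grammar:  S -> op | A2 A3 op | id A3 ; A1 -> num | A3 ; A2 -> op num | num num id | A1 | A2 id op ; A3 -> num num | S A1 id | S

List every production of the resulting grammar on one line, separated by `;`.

Directly left-recursive nonterminal: A2.
For A2: α = {id op}, β = {op num, num num id, A1}. Rewrite as A2 → β A2' and A2' → α A2' | ε.

S -> op | A2 A3 op | id A3; A1 -> num | A3; A2 -> op num A2' | num num id A2' | A1 A2'; A3 -> num num | S A1 id | S; A2' -> id op A2' | ε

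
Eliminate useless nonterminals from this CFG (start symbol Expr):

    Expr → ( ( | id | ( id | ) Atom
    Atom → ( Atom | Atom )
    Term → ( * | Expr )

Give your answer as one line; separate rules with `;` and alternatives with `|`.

Expr → ( ( | id | ( id

Generating nonterminals: {Expr, Term}.
Reachable from Expr after that: {Expr}.
Removed useless symbols: {Atom, Term} and every production mentioning them.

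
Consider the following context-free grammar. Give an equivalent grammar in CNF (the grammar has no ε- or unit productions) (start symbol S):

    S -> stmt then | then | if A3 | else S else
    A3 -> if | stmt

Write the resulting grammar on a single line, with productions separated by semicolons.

S -> X1 X2 | then | X3 A3 | X4 Y1; A3 -> if | stmt; X1 -> stmt; X2 -> then; X3 -> if; X4 -> else; Y1 -> S X4

Introduce a nonterminal for each terminal appearing in a rule of length ≥ 2: X1 → stmt, X2 → then, X3 → if, X4 → else.
Binarize each right-hand side of length ≥ 3 by chaining fresh nonterminals (Y1, Y2, …): affected rules were S → X4 S X4.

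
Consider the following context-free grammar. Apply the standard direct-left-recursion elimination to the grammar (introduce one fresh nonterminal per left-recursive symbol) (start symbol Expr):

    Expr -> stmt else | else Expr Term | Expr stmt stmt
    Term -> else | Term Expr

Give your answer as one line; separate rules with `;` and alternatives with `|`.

Expr -> stmt else Expr1 | else Expr Term Expr1; Term -> else Term1; Expr1 -> stmt stmt Expr1 | ε; Term1 -> Expr Term1 | ε

Left recursion appears on Expr, Term.
For Expr: α = {stmt stmt}, β = {stmt else, else Expr Term}. Rewrite as Expr → β Expr1 and Expr1 → α Expr1 | ε.
For Term: α = {Expr}, β = {else}. Rewrite as Term → β Term1 and Term1 → α Term1 | ε.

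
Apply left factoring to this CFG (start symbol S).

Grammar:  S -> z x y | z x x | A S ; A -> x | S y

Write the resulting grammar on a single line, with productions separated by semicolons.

S has alternatives sharing prefix 'z x': factor to S → z x S' with S' → y | x.

S -> A S | z x S'; A -> x | S y; S' -> y | x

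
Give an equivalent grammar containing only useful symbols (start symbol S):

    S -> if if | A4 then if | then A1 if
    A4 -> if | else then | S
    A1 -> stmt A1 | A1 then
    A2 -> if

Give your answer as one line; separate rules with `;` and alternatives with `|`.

S -> if if | A4 then if; A4 -> if | else then | S

Generating nonterminals: {A2, A4, S}.
Reachable from S after that: {A4, S}.
Removed useless symbols: {A1, A2} and every production mentioning them.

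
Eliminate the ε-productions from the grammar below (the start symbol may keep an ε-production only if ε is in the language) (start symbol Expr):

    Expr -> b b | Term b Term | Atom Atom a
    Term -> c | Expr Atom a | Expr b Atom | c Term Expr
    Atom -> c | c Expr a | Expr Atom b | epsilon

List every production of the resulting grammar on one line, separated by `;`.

Expr -> b b | Term b Term | Atom Atom a | Atom a | a; Term -> c | Expr Atom a | Expr a | Expr b Atom | Expr b | c Term Expr; Atom -> c | c Expr a | Expr Atom b | Expr b

The nullable symbols are {Atom}.
ε ∉ L(G), so no ε-production is kept.
Expand every rule over subsets of its nullable positions: Expr → Atom Atom a gives Atom Atom a | Atom a | a. Term → Expr Atom a gives Expr Atom a | Expr a. Term → Expr b Atom gives Expr b Atom | Expr b. Atom → Expr Atom b gives Expr Atom b | Expr b.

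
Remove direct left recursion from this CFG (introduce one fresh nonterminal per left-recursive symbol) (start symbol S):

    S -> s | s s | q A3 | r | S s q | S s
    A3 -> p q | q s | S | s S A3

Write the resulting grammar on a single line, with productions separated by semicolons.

Left recursion appears on S.
For S: α = {s q, s}, β = {s, s s, q A3, r}. Rewrite as S → β S' and S' → α S' | ε.

S -> s S' | s s S' | q A3 S' | r S'; A3 -> p q | q s | S | s S A3; S' -> s q S' | s S' | ε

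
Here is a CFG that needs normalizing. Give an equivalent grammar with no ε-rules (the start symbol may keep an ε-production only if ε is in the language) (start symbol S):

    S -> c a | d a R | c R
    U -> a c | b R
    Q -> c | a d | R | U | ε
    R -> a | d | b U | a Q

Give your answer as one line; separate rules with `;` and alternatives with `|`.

The nullable symbols are {Q}.
ε ∉ L(G), so no ε-production is kept.

S -> c a | d a R | c R; U -> a c | b R; Q -> c | a d | R | U; R -> a | d | b U | a Q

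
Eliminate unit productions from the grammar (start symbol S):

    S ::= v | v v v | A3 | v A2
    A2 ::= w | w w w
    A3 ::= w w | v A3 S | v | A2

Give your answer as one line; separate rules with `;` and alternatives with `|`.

S ::= w | w w w | v | v v v | v A2 | w w | v A3 S; A2 ::= w | w w w; A3 ::= w | w w w | w w | v A3 S | v

Unit pairs: A3 ⇒* {A2}; S ⇒* {A2, A3}.
For every A with A ⇒* B via unit rules, add B's non-unit alternatives to A; then delete every rule of the form X → Y.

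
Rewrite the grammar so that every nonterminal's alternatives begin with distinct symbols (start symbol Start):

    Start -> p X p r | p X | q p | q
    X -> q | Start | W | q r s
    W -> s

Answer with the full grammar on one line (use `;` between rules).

Start has alternatives sharing prefix 'p X': factor to Start → p X Start1 with Start1 → p r | ε.
Start has alternatives sharing prefix 'q': factor to Start → q Start2 with Start2 → p | ε.
X has alternatives sharing prefix 'q': factor to X → q X1 with X1 → ε | r s.

Start -> p X Start1 | q Start2; X -> Start | W | q X1; W -> s; Start1 -> p r | epsilon; Start2 -> p | epsilon; X1 -> epsilon | r s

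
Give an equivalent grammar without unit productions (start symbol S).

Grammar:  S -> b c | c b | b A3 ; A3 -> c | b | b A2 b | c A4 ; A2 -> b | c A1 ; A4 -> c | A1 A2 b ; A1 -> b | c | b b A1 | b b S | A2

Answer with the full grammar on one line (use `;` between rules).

Unit pairs: A1 ⇒* {A2}.
For every A with A ⇒* B via unit rules, add B's non-unit alternatives to A; then delete every rule of the form X → Y.

S -> b c | c b | b A3; A3 -> c | b | b A2 b | c A4; A2 -> b | c A1; A4 -> c | A1 A2 b; A1 -> b | c A1 | c | b b A1 | b b S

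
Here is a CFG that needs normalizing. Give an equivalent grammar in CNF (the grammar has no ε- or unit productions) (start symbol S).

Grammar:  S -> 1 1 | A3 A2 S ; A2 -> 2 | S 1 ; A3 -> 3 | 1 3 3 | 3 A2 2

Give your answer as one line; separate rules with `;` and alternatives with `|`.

Introduce a nonterminal for each terminal appearing in a rule of length ≥ 2: X1 → 1, X2 → 3, X3 → 2.
Binarize each right-hand side of length ≥ 3 by chaining fresh nonterminals (Y1, Y2, …): affected rules were S → A3 A2 S; A3 → X1 X2 X2; A3 → X2 A2 X3.

S -> X1 X1 | A3 Y1; A2 -> 2 | S X1; A3 -> 3 | X1 Y2 | X2 Y3; X1 -> 1; X2 -> 3; X3 -> 2; Y1 -> A2 S; Y2 -> X2 X2; Y3 -> A2 X3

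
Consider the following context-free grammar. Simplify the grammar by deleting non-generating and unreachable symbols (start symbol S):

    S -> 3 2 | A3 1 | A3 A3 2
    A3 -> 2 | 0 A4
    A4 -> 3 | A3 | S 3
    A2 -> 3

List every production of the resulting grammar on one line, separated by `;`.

Generating nonterminals: {A2, A3, A4, S}.
Reachable from S after that: {A3, A4, S}.
Removed useless symbols: {A2} and every production mentioning them.

S -> 3 2 | A3 1 | A3 A3 2; A3 -> 2 | 0 A4; A4 -> 3 | A3 | S 3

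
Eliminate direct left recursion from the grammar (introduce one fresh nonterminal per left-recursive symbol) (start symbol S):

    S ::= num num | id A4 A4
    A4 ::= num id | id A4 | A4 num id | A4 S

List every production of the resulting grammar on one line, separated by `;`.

A4 is directly left-recursive.
For A4: α = {num id, S}, β = {num id, id A4}. Rewrite as A4 → β A4' and A4' → α A4' | ε.

S ::= num num | id A4 A4; A4 ::= num id A4' | id A4 A4'; A4' ::= num id A4' | S A4' | ε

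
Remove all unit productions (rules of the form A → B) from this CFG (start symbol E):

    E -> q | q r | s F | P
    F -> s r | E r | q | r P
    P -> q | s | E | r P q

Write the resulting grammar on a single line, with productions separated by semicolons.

E -> q | q r | s F | s | r P q; F -> s r | E r | q | r P; P -> q | q r | s F | s | r P q

Unit pairs: E ⇒* {P}; P ⇒* {E}.
Replace each nonterminal's rules with the union of the non-unit rules of every nonterminal it unit-derives.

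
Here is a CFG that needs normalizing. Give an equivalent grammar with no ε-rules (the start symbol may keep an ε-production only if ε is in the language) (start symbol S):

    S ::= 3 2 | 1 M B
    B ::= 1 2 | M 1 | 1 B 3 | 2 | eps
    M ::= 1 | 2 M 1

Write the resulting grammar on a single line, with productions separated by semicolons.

S ::= 3 2 | 1 M B | 1 M; B ::= 1 2 | M 1 | 1 B 3 | 1 3 | 2; M ::= 1 | 2 M 1

The nullable symbols are {B}.
ε ∉ L(G), so no ε-production is kept.
Add the nullable-subset variants: S → 1 M B gives 1 M B | 1 M. B → 1 B 3 gives 1 B 3 | 1 3.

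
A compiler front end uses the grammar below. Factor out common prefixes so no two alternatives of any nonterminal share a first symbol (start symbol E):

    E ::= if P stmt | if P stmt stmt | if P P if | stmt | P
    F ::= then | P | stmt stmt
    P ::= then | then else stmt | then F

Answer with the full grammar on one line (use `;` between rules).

E has alternatives sharing prefix 'if P': factor to E → if P E' with E' → stmt | stmt stmt | P if.
P has alternatives sharing prefix 'then': factor to P → then P' with P' → ε | else stmt | F.
E' has alternatives sharing prefix 'stmt': factor to E' → stmt E'' with E'' → ε | stmt.

E ::= stmt | P | if P E'; F ::= then | P | stmt stmt; P ::= then P'; E' ::= P if | stmt E''; P' ::= ε | else stmt | F; E'' ::= ε | stmt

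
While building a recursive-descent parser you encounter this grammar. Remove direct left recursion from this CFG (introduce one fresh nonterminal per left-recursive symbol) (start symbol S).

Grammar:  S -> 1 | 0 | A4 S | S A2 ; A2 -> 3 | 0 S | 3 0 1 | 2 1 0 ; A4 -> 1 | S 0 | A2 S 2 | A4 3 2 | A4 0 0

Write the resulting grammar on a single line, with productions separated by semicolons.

Directly left-recursive nonterminals: S, A4.
For S: α = {A2}, β = {1, 0, A4 S}. Rewrite as S → β S' and S' → α S' | ε.
For A4: α = {3 2, 0 0}, β = {1, S 0, A2 S 2}. Rewrite as A4 → β A4' and A4' → α A4' | ε.

S -> 1 S' | 0 S' | A4 S S'; A2 -> 3 | 0 S | 3 0 1 | 2 1 0; A4 -> 1 A4' | S 0 A4' | A2 S 2 A4'; S' -> A2 S' | ε; A4' -> 3 2 A4' | 0 0 A4' | ε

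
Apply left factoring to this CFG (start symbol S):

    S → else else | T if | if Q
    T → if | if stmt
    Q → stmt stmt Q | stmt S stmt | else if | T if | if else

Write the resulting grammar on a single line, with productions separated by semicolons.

T has alternatives sharing prefix 'if': factor to T → if T' with T' → ε | stmt.
Q has alternatives sharing prefix 'stmt': factor to Q → stmt Q' with Q' → stmt Q | S stmt.

S → else else | T if | if Q; T → if T'; Q → else if | T if | if else | stmt Q'; T' → eps | stmt; Q' → stmt Q | S stmt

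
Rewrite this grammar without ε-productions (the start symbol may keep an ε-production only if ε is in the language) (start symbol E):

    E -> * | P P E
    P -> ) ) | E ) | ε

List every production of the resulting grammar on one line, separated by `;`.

E -> * | P P E | P E; P -> ) ) | E )

Nullable nonterminals: {P}.
ε ∉ L(G), so no ε-production is kept.
For each production, add variants omitting each subset of nullable occurrences: E → P P E gives P P E | P E.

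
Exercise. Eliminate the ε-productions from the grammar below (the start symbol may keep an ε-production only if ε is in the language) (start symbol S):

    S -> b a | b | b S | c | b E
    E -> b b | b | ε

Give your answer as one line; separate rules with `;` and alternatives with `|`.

Nullable nonterminals: {E}.
ε ∉ L(G), so no ε-production is kept.

S -> b a | b | b S | c | b E; E -> b b | b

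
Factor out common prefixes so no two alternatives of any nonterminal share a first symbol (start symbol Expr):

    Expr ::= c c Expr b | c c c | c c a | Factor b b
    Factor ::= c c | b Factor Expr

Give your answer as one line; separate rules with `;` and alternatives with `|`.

Expr has alternatives sharing prefix 'c c': factor to Expr → c c Expr1 with Expr1 → Expr b | c | a.

Expr ::= Factor b b | c c Expr1; Factor ::= c c | b Factor Expr; Expr1 ::= Expr b | c | a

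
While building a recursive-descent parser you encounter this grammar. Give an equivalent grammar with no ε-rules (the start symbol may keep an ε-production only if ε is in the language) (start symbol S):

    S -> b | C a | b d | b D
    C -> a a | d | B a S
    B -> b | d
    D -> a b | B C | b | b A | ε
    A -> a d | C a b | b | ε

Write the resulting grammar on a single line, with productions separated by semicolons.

S -> b | C a | b d | b D; C -> a a | d | B a S; B -> b | d; D -> a b | B C | b | b A; A -> a d | C a b | b

Nullable nonterminals: {A, D}.
ε ∉ L(G), so no ε-production is kept.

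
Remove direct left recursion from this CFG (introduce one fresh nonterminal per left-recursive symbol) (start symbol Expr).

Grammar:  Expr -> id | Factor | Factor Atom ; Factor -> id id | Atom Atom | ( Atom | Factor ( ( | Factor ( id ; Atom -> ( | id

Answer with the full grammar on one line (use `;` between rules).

Expr -> id | Factor | Factor Atom; Factor -> id id Factor1 | Atom Atom Factor1 | ( Atom Factor1; Atom -> ( | id; Factor1 -> ( ( Factor1 | ( id Factor1 | ε

Factor is directly left-recursive.
For Factor: α = {( (, ( id}, β = {id id, Atom Atom, ( Atom}. Rewrite as Factor → β Factor1 and Factor1 → α Factor1 | ε.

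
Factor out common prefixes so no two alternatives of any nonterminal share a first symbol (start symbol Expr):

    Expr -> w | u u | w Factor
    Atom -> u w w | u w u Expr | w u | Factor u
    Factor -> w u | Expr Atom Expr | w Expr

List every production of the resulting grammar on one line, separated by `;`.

Expr -> u u | w Expr1; Atom -> w u | Factor u | u w Atom1; Factor -> Expr Atom Expr | w Factor1; Expr1 -> ε | Factor; Atom1 -> w | u Expr; Factor1 -> u | Expr

Expr has alternatives sharing prefix 'w': factor to Expr → w Expr1 with Expr1 → ε | Factor.
Atom has alternatives sharing prefix 'u w': factor to Atom → u w Atom1 with Atom1 → w | u Expr.
Factor has alternatives sharing prefix 'w': factor to Factor → w Factor1 with Factor1 → u | Expr.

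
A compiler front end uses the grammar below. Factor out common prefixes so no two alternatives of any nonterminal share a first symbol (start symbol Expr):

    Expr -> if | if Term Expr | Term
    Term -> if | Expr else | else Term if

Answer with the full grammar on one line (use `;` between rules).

Expr -> Term | if Expr1; Term -> if | Expr else | else Term if; Expr1 -> eps | Term Expr

Expr has alternatives sharing prefix 'if': factor to Expr → if Expr1 with Expr1 → ε | Term Expr.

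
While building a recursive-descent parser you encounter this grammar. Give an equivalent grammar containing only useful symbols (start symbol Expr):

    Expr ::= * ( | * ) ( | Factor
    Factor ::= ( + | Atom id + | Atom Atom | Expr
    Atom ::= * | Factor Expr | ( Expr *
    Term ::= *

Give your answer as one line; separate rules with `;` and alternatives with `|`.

Expr ::= * ( | * ) ( | Factor; Factor ::= ( + | Atom id + | Atom Atom | Expr; Atom ::= * | Factor Expr | ( Expr *

Generating nonterminals: {Atom, Expr, Factor, Term}.
Reachable from Expr after that: {Atom, Expr, Factor}.
Removed useless symbols: {Term} and every production mentioning them.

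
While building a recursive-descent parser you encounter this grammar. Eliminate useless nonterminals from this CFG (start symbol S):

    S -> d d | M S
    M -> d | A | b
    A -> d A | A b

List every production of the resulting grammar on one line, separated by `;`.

S -> d d | M S; M -> d | b

Generating nonterminals: {M, S}.
Reachable from S after that: {M, S}.
Removed useless symbols: {A} and every production mentioning them.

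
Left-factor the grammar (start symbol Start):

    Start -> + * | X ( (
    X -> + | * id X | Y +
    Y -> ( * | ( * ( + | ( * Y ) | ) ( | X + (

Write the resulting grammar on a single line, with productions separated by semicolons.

Start -> + * | X ( (; X -> + | * id X | Y +; Y -> ) ( | X + ( | ( * Y1; Y1 -> ε | ( + | Y )

Y has alternatives sharing prefix '( *': factor to Y → ( * Y1 with Y1 → ε | ( + | Y ).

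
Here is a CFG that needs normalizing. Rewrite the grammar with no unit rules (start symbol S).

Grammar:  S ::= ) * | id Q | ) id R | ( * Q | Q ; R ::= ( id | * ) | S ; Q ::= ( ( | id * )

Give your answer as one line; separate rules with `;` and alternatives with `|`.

Unit pairs: R ⇒* {Q, S}; S ⇒* {Q}.
For every A with A ⇒* B via unit rules, add B's non-unit alternatives to A; then delete every rule of the form X → Y.

S ::= ) * | id Q | ) id R | ( * Q | ( ( | id * ); R ::= ( ( | id * ) | ) * | id Q | ) id R | ( * Q | ( id | * ); Q ::= ( ( | id * )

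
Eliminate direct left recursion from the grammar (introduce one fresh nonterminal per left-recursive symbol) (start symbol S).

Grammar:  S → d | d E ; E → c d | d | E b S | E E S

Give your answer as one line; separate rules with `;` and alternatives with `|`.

S → d | d E; E → c d E' | d E'; E' → b S E' | E S E' | ε

E is directly left-recursive.
For E: α = {b S, E S}, β = {c d, d}. Rewrite as E → β E' and E' → α E' | ε.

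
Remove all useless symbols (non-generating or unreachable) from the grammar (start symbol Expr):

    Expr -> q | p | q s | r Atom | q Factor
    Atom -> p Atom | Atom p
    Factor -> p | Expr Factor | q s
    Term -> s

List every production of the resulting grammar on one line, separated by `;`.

Expr -> q | p | q s | q Factor; Factor -> p | Expr Factor | q s

Generating nonterminals: {Expr, Factor, Term}.
Reachable from Expr after that: {Expr, Factor}.
Removed useless symbols: {Atom, Term} and every production mentioning them.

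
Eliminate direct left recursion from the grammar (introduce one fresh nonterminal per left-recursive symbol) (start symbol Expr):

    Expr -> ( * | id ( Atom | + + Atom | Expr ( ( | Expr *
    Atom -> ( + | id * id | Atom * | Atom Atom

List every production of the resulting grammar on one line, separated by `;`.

Expr -> ( * Expr1 | id ( Atom Expr1 | + + Atom Expr1; Atom -> ( + Atom1 | id * id Atom1; Expr1 -> ( ( Expr1 | * Expr1 | eps; Atom1 -> * Atom1 | Atom Atom1 | eps

Directly left-recursive nonterminals: Expr, Atom.
For Expr: α = {( (, *}, β = {( *, id ( Atom, + + Atom}. Rewrite as Expr → β Expr1 and Expr1 → α Expr1 | ε.
For Atom: α = {*, Atom}, β = {( +, id * id}. Rewrite as Atom → β Atom1 and Atom1 → α Atom1 | ε.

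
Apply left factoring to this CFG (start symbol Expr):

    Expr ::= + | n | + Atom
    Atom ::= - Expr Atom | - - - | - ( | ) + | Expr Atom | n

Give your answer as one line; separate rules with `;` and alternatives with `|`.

Expr ::= n | + Expr1; Atom ::= ) + | Expr Atom | n | - Atom1; Expr1 ::= ε | Atom; Atom1 ::= Expr Atom | - - | (

Expr has alternatives sharing prefix '+': factor to Expr → + Expr1 with Expr1 → ε | Atom.
Atom has alternatives sharing prefix '-': factor to Atom → - Atom1 with Atom1 → Expr Atom | - - | (.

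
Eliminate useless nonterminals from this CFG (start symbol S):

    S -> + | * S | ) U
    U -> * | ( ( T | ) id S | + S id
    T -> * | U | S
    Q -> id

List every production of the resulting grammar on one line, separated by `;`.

S -> + | * S | ) U; U -> * | ( ( T | ) id S | + S id; T -> * | U | S

Generating nonterminals: {Q, S, T, U}.
Reachable from S after that: {S, T, U}.
Removed useless symbols: {Q} and every production mentioning them.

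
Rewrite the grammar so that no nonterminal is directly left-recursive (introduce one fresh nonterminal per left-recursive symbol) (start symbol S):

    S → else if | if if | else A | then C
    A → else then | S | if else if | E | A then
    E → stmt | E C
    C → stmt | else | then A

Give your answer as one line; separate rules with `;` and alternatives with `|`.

Left recursion appears on A, E.
For A: α = {then}, β = {else then, S, if else if, E}. Rewrite as A → β A' and A' → α A' | ε.
For E: α = {C}, β = {stmt}. Rewrite as E → β E' and E' → α E' | ε.

S → else if | if if | else A | then C; A → else then A' | S A' | if else if A' | E A'; E → stmt E'; C → stmt | else | then A; A' → then A' | ε; E' → C E' | ε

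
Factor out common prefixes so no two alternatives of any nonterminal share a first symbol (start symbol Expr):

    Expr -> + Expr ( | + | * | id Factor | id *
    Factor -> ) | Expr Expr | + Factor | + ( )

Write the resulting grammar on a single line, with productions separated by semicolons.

Expr has alternatives sharing prefix '+': factor to Expr → + Expr1 with Expr1 → Expr ( | ε.
Expr has alternatives sharing prefix 'id': factor to Expr → id Expr2 with Expr2 → Factor | *.
Factor has alternatives sharing prefix '+': factor to Factor → + Factor1 with Factor1 → Factor | ( ).

Expr -> * | + Expr1 | id Expr2; Factor -> ) | Expr Expr | + Factor1; Expr1 -> Expr ( | ε; Expr2 -> Factor | *; Factor1 -> Factor | ( )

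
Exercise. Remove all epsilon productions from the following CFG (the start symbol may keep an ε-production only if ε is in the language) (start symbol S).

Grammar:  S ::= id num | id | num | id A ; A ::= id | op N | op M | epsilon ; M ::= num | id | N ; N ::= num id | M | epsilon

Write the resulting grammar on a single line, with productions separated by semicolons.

Nullable set = {A, M, N}.
ε ∉ L(G), so no ε-production is kept.
Add the nullable-subset variants: A → op N gives op N | op.

S ::= id num | id | num | id A; A ::= id | op N | op | op M; M ::= num | id | N; N ::= num id | M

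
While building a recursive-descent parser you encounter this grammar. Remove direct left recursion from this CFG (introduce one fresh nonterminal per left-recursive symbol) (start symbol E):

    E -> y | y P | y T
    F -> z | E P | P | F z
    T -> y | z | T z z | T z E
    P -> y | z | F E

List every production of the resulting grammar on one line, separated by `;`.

Directly left-recursive nonterminals: F, T.
For F: α = {z}, β = {z, E P, P}. Rewrite as F → β F' and F' → α F' | ε.
For T: α = {z z, z E}, β = {y, z}. Rewrite as T → β T' and T' → α T' | ε.

E -> y | y P | y T; F -> z F' | E P F' | P F'; T -> y T' | z T'; P -> y | z | F E; F' -> z F' | ε; T' -> z z T' | z E T' | ε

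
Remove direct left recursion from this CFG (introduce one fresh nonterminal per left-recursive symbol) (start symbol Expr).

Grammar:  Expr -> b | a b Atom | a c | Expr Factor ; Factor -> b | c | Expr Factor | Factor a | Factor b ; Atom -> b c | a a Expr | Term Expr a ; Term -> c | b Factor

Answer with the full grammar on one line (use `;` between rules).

Expr -> b Expr1 | a b Atom Expr1 | a c Expr1; Factor -> b Factor1 | c Factor1 | Expr Factor Factor1; Atom -> b c | a a Expr | Term Expr a; Term -> c | b Factor; Expr1 -> Factor Expr1 | ε; Factor1 -> a Factor1 | b Factor1 | ε

Directly left-recursive nonterminals: Expr, Factor.
For Expr: α = {Factor}, β = {b, a b Atom, a c}. Rewrite as Expr → β Expr1 and Expr1 → α Expr1 | ε.
For Factor: α = {a, b}, β = {b, c, Expr Factor}. Rewrite as Factor → β Factor1 and Factor1 → α Factor1 | ε.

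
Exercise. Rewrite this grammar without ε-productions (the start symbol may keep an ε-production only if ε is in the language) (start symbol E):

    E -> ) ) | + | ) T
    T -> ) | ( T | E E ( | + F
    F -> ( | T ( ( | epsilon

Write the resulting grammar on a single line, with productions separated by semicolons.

The nullable symbols are {F}.
ε ∉ L(G), so no ε-production is kept.
Expand every rule over subsets of its nullable positions: T → + F gives + F | +.

E -> ) ) | + | ) T; T -> ) | ( T | E E ( | + F | +; F -> ( | T ( (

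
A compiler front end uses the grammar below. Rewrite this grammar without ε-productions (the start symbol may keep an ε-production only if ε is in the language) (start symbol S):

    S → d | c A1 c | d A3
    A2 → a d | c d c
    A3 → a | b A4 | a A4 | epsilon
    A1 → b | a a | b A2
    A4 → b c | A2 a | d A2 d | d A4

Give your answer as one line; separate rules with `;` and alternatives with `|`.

Nullable set = {A3}.
ε ∉ L(G), so no ε-production is kept.

S → d | c A1 c | d A3; A2 → a d | c d c; A3 → a | b A4 | a A4; A1 → b | a a | b A2; A4 → b c | A2 a | d A2 d | d A4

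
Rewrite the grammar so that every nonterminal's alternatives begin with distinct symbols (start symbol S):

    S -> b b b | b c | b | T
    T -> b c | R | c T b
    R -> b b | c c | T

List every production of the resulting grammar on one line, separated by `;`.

S -> T | b S'; T -> b c | R | c T b; R -> b b | c c | T; S' -> b b | c | ε

S has alternatives sharing prefix 'b': factor to S → b S' with S' → b b | c | ε.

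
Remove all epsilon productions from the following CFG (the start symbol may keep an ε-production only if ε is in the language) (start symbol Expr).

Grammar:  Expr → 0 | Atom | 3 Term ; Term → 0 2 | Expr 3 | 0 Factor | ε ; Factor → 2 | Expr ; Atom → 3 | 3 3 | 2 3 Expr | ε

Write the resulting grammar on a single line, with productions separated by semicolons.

Expr → 0 | Atom | 3 Term | 3 | ε; Term → 0 2 | Expr 3 | 3 | 0 Factor | 0; Factor → 2 | Expr; Atom → 3 | 3 3 | 2 3 Expr | 2 3

Nullable nonterminals: {Atom, Expr, Factor, Term}.
ε ∈ L(G) since Expr is nullable, so keep Expr → ε.
For each production, add variants omitting each subset of nullable occurrences: Expr → 3 Term gives 3 Term | 3. Term → Expr 3 gives Expr 3 | 3. Term → 0 Factor gives 0 Factor | 0. Atom → 2 3 Expr gives 2 3 Expr | 2 3.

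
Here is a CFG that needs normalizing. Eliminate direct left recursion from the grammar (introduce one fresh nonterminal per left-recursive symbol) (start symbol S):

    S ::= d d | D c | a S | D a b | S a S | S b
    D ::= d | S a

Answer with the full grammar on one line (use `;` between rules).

S is directly left-recursive.
For S: α = {a S, b}, β = {d d, D c, a S, D a b}. Rewrite as S → β S' and S' → α S' | ε.

S ::= d d S' | D c S' | a S S' | D a b S'; D ::= d | S a; S' ::= a S S' | b S' | ε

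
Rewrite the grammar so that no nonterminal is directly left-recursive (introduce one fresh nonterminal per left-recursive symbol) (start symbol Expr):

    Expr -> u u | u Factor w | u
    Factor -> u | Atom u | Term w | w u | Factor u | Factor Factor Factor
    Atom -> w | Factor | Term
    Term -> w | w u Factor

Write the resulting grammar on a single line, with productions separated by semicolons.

Factor is directly left-recursive.
For Factor: α = {u, Factor Factor}, β = {u, Atom u, Term w, w u}. Rewrite as Factor → β Factor1 and Factor1 → α Factor1 | ε.

Expr -> u u | u Factor w | u; Factor -> u Factor1 | Atom u Factor1 | Term w Factor1 | w u Factor1; Atom -> w | Factor | Term; Term -> w | w u Factor; Factor1 -> u Factor1 | Factor Factor Factor1 | ε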